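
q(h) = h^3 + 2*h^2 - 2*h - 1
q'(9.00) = 277.00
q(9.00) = 872.00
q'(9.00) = 277.00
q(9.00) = 872.00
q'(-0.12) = -2.44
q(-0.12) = -0.73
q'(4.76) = 85.01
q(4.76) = 142.65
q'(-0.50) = -3.25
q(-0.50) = 0.38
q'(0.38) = -0.05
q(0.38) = -1.42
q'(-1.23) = -2.38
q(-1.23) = 2.62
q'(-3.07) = 13.99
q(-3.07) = -4.94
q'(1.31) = 8.39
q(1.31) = 2.06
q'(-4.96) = 51.96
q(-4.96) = -63.90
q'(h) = 3*h^2 + 4*h - 2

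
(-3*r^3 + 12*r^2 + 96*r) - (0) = -3*r^3 + 12*r^2 + 96*r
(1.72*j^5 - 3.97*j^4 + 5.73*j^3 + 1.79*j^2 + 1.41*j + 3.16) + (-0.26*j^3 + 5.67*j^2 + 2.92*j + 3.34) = 1.72*j^5 - 3.97*j^4 + 5.47*j^3 + 7.46*j^2 + 4.33*j + 6.5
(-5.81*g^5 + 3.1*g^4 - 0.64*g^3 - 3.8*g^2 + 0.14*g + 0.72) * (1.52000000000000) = -8.8312*g^5 + 4.712*g^4 - 0.9728*g^3 - 5.776*g^2 + 0.2128*g + 1.0944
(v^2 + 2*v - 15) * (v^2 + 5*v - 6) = v^4 + 7*v^3 - 11*v^2 - 87*v + 90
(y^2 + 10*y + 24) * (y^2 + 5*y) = y^4 + 15*y^3 + 74*y^2 + 120*y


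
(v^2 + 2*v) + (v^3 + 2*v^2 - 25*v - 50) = v^3 + 3*v^2 - 23*v - 50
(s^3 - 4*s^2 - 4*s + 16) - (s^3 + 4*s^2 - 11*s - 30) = -8*s^2 + 7*s + 46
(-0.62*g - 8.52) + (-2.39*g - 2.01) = -3.01*g - 10.53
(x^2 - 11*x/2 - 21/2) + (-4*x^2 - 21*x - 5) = -3*x^2 - 53*x/2 - 31/2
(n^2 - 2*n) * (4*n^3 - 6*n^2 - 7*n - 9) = 4*n^5 - 14*n^4 + 5*n^3 + 5*n^2 + 18*n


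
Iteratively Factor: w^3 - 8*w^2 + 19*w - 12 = (w - 4)*(w^2 - 4*w + 3) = (w - 4)*(w - 1)*(w - 3)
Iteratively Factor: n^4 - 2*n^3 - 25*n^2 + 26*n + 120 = (n - 5)*(n^3 + 3*n^2 - 10*n - 24) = (n - 5)*(n - 3)*(n^2 + 6*n + 8) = (n - 5)*(n - 3)*(n + 4)*(n + 2)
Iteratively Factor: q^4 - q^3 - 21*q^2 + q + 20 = (q + 1)*(q^3 - 2*q^2 - 19*q + 20) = (q - 1)*(q + 1)*(q^2 - q - 20) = (q - 5)*(q - 1)*(q + 1)*(q + 4)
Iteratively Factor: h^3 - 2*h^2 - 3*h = (h + 1)*(h^2 - 3*h) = (h - 3)*(h + 1)*(h)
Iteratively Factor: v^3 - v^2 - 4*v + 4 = (v + 2)*(v^2 - 3*v + 2) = (v - 1)*(v + 2)*(v - 2)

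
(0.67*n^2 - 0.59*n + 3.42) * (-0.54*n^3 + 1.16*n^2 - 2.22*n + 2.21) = -0.3618*n^5 + 1.0958*n^4 - 4.0186*n^3 + 6.7577*n^2 - 8.8963*n + 7.5582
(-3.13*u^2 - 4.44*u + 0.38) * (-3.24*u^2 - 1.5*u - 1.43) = 10.1412*u^4 + 19.0806*u^3 + 9.9047*u^2 + 5.7792*u - 0.5434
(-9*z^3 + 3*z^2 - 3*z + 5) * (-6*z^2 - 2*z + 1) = 54*z^5 + 3*z^3 - 21*z^2 - 13*z + 5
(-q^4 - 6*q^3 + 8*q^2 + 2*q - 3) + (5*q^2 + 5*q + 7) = -q^4 - 6*q^3 + 13*q^2 + 7*q + 4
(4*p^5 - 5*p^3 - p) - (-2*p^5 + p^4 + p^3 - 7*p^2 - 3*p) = 6*p^5 - p^4 - 6*p^3 + 7*p^2 + 2*p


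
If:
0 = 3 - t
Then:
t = 3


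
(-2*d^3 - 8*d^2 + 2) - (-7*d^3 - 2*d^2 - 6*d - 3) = 5*d^3 - 6*d^2 + 6*d + 5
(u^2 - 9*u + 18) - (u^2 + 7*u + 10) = 8 - 16*u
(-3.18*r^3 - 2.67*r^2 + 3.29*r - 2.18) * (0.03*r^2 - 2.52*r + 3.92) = -0.0954*r^5 + 7.9335*r^4 - 5.6385*r^3 - 18.8226*r^2 + 18.3904*r - 8.5456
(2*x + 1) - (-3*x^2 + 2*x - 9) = 3*x^2 + 10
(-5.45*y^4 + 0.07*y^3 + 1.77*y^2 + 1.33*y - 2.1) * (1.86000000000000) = -10.137*y^4 + 0.1302*y^3 + 3.2922*y^2 + 2.4738*y - 3.906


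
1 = 1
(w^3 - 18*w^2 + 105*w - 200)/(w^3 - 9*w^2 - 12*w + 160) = (w - 5)/(w + 4)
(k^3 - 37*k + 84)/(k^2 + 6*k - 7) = (k^2 - 7*k + 12)/(k - 1)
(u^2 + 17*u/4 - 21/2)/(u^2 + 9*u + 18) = (u - 7/4)/(u + 3)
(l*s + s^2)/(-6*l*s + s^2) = (l + s)/(-6*l + s)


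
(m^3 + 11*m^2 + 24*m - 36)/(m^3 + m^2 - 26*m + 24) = (m + 6)/(m - 4)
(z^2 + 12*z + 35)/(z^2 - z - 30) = (z + 7)/(z - 6)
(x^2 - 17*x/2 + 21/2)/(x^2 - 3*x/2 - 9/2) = (-2*x^2 + 17*x - 21)/(-2*x^2 + 3*x + 9)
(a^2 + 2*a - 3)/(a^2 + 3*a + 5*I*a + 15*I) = (a - 1)/(a + 5*I)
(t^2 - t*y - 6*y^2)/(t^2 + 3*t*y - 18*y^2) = (t + 2*y)/(t + 6*y)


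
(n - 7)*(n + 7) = n^2 - 49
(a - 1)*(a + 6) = a^2 + 5*a - 6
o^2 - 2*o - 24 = (o - 6)*(o + 4)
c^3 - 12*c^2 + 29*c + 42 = (c - 7)*(c - 6)*(c + 1)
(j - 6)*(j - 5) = j^2 - 11*j + 30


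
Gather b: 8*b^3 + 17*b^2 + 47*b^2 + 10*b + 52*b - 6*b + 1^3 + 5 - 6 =8*b^3 + 64*b^2 + 56*b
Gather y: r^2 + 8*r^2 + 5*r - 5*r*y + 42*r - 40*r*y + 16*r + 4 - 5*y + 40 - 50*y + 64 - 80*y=9*r^2 + 63*r + y*(-45*r - 135) + 108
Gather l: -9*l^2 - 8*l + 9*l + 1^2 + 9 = -9*l^2 + l + 10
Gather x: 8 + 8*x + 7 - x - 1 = 7*x + 14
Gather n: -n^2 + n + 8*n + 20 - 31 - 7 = -n^2 + 9*n - 18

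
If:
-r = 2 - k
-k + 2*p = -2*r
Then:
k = r + 2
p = 1 - r/2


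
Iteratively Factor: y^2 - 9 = (y - 3)*(y + 3)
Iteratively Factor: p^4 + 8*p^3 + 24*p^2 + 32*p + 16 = (p + 2)*(p^3 + 6*p^2 + 12*p + 8) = (p + 2)^2*(p^2 + 4*p + 4) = (p + 2)^3*(p + 2)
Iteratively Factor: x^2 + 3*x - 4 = (x - 1)*(x + 4)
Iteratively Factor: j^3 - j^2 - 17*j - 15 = (j + 3)*(j^2 - 4*j - 5) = (j + 1)*(j + 3)*(j - 5)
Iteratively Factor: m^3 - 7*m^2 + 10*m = (m - 2)*(m^2 - 5*m) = (m - 5)*(m - 2)*(m)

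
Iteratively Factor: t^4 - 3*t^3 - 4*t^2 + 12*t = (t + 2)*(t^3 - 5*t^2 + 6*t) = (t - 3)*(t + 2)*(t^2 - 2*t) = (t - 3)*(t - 2)*(t + 2)*(t)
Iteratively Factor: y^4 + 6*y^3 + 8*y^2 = (y)*(y^3 + 6*y^2 + 8*y) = y^2*(y^2 + 6*y + 8) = y^2*(y + 4)*(y + 2)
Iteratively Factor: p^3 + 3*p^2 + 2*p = (p + 1)*(p^2 + 2*p) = p*(p + 1)*(p + 2)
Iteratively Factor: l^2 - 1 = (l + 1)*(l - 1)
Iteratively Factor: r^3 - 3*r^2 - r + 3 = (r - 3)*(r^2 - 1) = (r - 3)*(r + 1)*(r - 1)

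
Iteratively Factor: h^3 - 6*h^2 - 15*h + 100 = (h - 5)*(h^2 - h - 20) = (h - 5)^2*(h + 4)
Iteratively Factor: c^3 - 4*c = (c)*(c^2 - 4) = c*(c - 2)*(c + 2)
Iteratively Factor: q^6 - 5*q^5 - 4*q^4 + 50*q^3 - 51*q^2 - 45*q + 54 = (q - 3)*(q^5 - 2*q^4 - 10*q^3 + 20*q^2 + 9*q - 18) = (q - 3)*(q + 1)*(q^4 - 3*q^3 - 7*q^2 + 27*q - 18) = (q - 3)*(q - 2)*(q + 1)*(q^3 - q^2 - 9*q + 9) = (q - 3)*(q - 2)*(q + 1)*(q + 3)*(q^2 - 4*q + 3) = (q - 3)*(q - 2)*(q - 1)*(q + 1)*(q + 3)*(q - 3)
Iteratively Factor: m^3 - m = (m + 1)*(m^2 - m) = (m - 1)*(m + 1)*(m)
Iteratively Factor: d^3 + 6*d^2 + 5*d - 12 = (d - 1)*(d^2 + 7*d + 12) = (d - 1)*(d + 3)*(d + 4)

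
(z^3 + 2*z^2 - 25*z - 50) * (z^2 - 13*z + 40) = z^5 - 11*z^4 - 11*z^3 + 355*z^2 - 350*z - 2000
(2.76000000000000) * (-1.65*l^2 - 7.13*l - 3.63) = -4.554*l^2 - 19.6788*l - 10.0188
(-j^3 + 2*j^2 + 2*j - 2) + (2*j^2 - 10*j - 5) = -j^3 + 4*j^2 - 8*j - 7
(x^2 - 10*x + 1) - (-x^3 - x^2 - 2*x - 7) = x^3 + 2*x^2 - 8*x + 8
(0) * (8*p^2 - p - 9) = 0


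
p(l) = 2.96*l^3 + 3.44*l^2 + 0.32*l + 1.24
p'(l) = 8.88*l^2 + 6.88*l + 0.32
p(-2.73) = -34.22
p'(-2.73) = 47.72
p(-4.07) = -142.64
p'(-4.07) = 119.41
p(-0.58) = 1.63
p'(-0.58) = -0.68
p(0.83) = 5.57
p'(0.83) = 12.15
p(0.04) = 1.26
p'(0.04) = 0.61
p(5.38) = 563.46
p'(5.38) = 294.36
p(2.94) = 107.13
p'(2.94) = 97.30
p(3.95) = 238.60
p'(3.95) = 166.05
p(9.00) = 2440.60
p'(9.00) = 781.52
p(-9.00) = -1880.84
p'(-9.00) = 657.68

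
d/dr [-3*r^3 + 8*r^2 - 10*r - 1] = -9*r^2 + 16*r - 10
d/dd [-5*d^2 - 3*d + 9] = -10*d - 3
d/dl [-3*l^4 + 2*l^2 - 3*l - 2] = -12*l^3 + 4*l - 3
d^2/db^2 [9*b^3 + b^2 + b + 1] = 54*b + 2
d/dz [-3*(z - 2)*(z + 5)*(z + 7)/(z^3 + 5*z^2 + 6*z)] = 15*(z^4 + 2*z^3 - 43*z^2 - 140*z - 84)/(z^2*(z^4 + 10*z^3 + 37*z^2 + 60*z + 36))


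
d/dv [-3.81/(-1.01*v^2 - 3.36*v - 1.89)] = (-7.6962*v - 12.8016)/(1.01*v^2 + 3.36*v + 1.89)^2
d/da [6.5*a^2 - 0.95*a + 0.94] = 13.0*a - 0.95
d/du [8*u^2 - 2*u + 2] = 16*u - 2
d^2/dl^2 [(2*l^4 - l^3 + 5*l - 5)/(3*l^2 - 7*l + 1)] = 2*(18*l^6 - 126*l^5 + 312*l^4 - 113*l^3 - 102*l^2 + 267*l - 195)/(27*l^6 - 189*l^5 + 468*l^4 - 469*l^3 + 156*l^2 - 21*l + 1)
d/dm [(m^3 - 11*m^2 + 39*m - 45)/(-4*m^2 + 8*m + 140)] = (-m^4 + 4*m^3 + 122*m^2 - 860*m + 1455)/(4*(m^4 - 4*m^3 - 66*m^2 + 140*m + 1225))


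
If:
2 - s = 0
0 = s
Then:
No Solution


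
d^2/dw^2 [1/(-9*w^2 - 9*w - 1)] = 18*(9*w^2 + 9*w - 9*(2*w + 1)^2 + 1)/(9*w^2 + 9*w + 1)^3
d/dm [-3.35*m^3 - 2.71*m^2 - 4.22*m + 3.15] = -10.05*m^2 - 5.42*m - 4.22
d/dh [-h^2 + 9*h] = 9 - 2*h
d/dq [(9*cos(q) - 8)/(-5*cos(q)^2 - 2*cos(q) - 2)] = (-45*cos(q)^2 + 80*cos(q) + 34)*sin(q)/(-5*sin(q)^2 + 2*cos(q) + 7)^2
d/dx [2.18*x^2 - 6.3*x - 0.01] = 4.36*x - 6.3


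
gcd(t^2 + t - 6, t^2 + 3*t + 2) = 1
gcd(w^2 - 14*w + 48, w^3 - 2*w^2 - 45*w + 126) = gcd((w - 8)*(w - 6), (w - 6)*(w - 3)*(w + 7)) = w - 6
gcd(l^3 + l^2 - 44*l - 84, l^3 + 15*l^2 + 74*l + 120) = l + 6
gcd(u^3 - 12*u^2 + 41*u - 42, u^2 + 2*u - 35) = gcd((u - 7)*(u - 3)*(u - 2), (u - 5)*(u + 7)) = 1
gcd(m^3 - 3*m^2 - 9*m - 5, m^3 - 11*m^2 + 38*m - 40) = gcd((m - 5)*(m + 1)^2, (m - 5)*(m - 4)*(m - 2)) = m - 5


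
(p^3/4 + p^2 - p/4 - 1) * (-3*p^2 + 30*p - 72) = -3*p^5/4 + 9*p^4/2 + 51*p^3/4 - 153*p^2/2 - 12*p + 72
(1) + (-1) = 0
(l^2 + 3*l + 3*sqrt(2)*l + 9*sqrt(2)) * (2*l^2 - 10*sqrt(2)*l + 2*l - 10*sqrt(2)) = 2*l^4 - 4*sqrt(2)*l^3 + 8*l^3 - 54*l^2 - 16*sqrt(2)*l^2 - 240*l - 12*sqrt(2)*l - 180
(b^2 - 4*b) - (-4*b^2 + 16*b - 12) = 5*b^2 - 20*b + 12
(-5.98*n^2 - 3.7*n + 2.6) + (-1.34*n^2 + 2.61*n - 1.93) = -7.32*n^2 - 1.09*n + 0.67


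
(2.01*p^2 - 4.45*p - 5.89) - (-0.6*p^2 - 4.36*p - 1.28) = 2.61*p^2 - 0.0899999999999999*p - 4.61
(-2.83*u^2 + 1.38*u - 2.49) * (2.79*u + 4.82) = -7.8957*u^3 - 9.7904*u^2 - 0.295500000000001*u - 12.0018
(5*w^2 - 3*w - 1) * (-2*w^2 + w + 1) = -10*w^4 + 11*w^3 + 4*w^2 - 4*w - 1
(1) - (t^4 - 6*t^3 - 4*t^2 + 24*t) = -t^4 + 6*t^3 + 4*t^2 - 24*t + 1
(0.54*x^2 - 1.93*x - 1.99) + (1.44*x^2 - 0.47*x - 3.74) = 1.98*x^2 - 2.4*x - 5.73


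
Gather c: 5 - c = 5 - c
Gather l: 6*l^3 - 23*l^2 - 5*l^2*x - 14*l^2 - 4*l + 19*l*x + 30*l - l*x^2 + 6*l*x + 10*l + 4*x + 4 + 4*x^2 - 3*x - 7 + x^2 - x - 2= 6*l^3 + l^2*(-5*x - 37) + l*(-x^2 + 25*x + 36) + 5*x^2 - 5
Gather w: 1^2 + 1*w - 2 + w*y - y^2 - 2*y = w*(y + 1) - y^2 - 2*y - 1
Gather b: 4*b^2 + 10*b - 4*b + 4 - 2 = 4*b^2 + 6*b + 2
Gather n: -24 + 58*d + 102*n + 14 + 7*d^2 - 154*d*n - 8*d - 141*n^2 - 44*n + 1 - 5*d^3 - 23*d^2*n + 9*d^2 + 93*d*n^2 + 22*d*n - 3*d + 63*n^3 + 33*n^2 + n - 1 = -5*d^3 + 16*d^2 + 47*d + 63*n^3 + n^2*(93*d - 108) + n*(-23*d^2 - 132*d + 59) - 10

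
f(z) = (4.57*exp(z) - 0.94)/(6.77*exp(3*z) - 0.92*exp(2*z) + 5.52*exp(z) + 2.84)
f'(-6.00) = 0.01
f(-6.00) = -0.33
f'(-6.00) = 0.01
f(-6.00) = -0.33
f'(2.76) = -0.01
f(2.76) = 0.00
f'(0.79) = -0.17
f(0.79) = 0.11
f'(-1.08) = 0.26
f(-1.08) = 0.13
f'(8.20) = -0.00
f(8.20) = 0.00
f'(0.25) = -0.19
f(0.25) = 0.22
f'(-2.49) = 0.14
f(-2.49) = -0.17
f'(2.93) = -0.00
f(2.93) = 0.00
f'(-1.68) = 0.23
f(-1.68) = -0.02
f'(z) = (4.57*exp(z) - 0.94)*(-20.31*exp(3*z) + 1.84*exp(2*z) - 5.52*exp(z))/(6.77*exp(3*z) - 0.92*exp(2*z) + 5.52*exp(z) + 2.84)^2 + 4.57*exp(z)/(6.77*exp(3*z) - 0.92*exp(2*z) + 5.52*exp(z) + 2.84)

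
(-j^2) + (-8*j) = -j^2 - 8*j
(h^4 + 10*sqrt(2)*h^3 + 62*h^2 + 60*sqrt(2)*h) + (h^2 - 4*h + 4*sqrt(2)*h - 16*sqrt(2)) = h^4 + 10*sqrt(2)*h^3 + 63*h^2 - 4*h + 64*sqrt(2)*h - 16*sqrt(2)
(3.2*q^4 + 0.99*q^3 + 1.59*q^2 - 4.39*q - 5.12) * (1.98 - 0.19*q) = -0.608*q^5 + 6.1479*q^4 + 1.6581*q^3 + 3.9823*q^2 - 7.7194*q - 10.1376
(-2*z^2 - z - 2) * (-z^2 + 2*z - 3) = 2*z^4 - 3*z^3 + 6*z^2 - z + 6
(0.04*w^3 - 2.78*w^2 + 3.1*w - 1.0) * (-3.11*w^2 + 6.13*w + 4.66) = -0.1244*w^5 + 8.891*w^4 - 26.496*w^3 + 9.1582*w^2 + 8.316*w - 4.66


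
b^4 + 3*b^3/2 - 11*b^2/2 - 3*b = b*(b - 2)*(b + 1/2)*(b + 3)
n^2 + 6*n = n*(n + 6)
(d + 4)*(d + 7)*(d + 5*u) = d^3 + 5*d^2*u + 11*d^2 + 55*d*u + 28*d + 140*u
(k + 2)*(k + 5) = k^2 + 7*k + 10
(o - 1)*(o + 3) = o^2 + 2*o - 3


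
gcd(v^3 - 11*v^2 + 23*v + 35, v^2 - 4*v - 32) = 1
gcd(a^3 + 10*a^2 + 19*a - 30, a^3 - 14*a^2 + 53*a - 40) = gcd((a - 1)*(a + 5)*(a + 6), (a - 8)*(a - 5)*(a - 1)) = a - 1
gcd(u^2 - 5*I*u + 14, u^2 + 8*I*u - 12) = u + 2*I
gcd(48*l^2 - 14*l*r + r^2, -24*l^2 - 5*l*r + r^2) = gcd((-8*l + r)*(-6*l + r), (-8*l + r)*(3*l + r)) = -8*l + r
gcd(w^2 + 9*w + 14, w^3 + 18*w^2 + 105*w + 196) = w + 7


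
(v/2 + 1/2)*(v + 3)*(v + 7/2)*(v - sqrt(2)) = v^4/2 - sqrt(2)*v^3/2 + 15*v^3/4 - 15*sqrt(2)*v^2/4 + 17*v^2/2 - 17*sqrt(2)*v/2 + 21*v/4 - 21*sqrt(2)/4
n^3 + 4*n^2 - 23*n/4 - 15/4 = (n - 3/2)*(n + 1/2)*(n + 5)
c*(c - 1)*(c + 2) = c^3 + c^2 - 2*c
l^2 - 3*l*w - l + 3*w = (l - 1)*(l - 3*w)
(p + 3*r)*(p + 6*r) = p^2 + 9*p*r + 18*r^2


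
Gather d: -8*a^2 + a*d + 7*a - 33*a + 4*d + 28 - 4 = -8*a^2 - 26*a + d*(a + 4) + 24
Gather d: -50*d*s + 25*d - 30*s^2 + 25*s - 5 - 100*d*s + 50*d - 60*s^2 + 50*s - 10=d*(75 - 150*s) - 90*s^2 + 75*s - 15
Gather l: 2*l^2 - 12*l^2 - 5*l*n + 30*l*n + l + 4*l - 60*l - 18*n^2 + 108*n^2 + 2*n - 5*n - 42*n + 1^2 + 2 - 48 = -10*l^2 + l*(25*n - 55) + 90*n^2 - 45*n - 45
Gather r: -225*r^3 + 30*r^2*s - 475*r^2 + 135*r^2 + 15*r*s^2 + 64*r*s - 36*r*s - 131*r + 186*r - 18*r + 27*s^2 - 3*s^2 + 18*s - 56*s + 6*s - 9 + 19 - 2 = -225*r^3 + r^2*(30*s - 340) + r*(15*s^2 + 28*s + 37) + 24*s^2 - 32*s + 8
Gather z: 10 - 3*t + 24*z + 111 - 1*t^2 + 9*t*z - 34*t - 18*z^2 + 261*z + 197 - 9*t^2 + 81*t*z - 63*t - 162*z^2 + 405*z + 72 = -10*t^2 - 100*t - 180*z^2 + z*(90*t + 690) + 390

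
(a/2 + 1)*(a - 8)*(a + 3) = a^3/2 - 3*a^2/2 - 17*a - 24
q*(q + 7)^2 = q^3 + 14*q^2 + 49*q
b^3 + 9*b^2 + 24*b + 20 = (b + 2)^2*(b + 5)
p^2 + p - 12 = (p - 3)*(p + 4)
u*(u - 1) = u^2 - u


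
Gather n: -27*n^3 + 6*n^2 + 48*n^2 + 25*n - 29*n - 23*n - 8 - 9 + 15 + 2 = -27*n^3 + 54*n^2 - 27*n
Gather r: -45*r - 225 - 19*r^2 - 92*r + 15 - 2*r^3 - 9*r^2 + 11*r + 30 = -2*r^3 - 28*r^2 - 126*r - 180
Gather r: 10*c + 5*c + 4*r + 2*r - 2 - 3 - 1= 15*c + 6*r - 6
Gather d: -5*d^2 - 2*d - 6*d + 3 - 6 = -5*d^2 - 8*d - 3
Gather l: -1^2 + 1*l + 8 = l + 7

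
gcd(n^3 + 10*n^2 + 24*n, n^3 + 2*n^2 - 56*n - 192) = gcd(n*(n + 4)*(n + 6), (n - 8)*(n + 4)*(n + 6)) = n^2 + 10*n + 24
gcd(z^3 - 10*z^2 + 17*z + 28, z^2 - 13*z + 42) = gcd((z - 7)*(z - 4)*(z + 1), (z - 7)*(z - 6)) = z - 7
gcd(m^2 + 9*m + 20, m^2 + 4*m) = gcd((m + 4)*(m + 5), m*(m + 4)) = m + 4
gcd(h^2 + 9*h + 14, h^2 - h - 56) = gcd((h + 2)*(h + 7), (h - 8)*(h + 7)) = h + 7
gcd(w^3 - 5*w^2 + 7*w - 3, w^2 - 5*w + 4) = w - 1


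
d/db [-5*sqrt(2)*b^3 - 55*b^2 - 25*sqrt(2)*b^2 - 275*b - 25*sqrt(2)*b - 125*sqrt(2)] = -15*sqrt(2)*b^2 - 110*b - 50*sqrt(2)*b - 275 - 25*sqrt(2)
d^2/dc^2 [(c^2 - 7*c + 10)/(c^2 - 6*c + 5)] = -2/(c^3 - 3*c^2 + 3*c - 1)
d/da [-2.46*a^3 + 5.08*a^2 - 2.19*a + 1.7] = -7.38*a^2 + 10.16*a - 2.19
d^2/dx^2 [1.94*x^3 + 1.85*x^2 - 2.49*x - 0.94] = 11.64*x + 3.7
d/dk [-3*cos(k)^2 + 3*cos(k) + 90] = -3*sin(k) + 3*sin(2*k)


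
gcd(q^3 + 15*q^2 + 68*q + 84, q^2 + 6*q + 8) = q + 2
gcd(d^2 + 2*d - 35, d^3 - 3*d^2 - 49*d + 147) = d + 7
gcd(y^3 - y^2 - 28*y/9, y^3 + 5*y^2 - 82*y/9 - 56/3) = y^2 - y - 28/9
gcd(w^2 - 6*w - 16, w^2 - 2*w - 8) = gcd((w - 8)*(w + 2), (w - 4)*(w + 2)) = w + 2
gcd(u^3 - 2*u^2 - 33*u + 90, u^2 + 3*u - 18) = u^2 + 3*u - 18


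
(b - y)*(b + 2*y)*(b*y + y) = b^3*y + b^2*y^2 + b^2*y - 2*b*y^3 + b*y^2 - 2*y^3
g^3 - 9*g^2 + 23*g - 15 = (g - 5)*(g - 3)*(g - 1)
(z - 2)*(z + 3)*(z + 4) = z^3 + 5*z^2 - 2*z - 24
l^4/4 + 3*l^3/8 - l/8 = l*(l/4 + 1/4)*(l - 1/2)*(l + 1)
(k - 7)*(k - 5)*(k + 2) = k^3 - 10*k^2 + 11*k + 70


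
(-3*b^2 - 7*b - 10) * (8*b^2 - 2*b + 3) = -24*b^4 - 50*b^3 - 75*b^2 - b - 30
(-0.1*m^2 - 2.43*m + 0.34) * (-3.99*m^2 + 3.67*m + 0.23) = 0.399*m^4 + 9.3287*m^3 - 10.2977*m^2 + 0.6889*m + 0.0782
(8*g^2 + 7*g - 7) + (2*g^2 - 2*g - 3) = 10*g^2 + 5*g - 10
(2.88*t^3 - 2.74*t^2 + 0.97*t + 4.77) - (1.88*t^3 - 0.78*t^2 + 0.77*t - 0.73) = 1.0*t^3 - 1.96*t^2 + 0.2*t + 5.5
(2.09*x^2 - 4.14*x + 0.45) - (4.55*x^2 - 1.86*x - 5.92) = -2.46*x^2 - 2.28*x + 6.37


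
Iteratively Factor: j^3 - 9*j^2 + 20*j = (j - 4)*(j^2 - 5*j) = (j - 5)*(j - 4)*(j)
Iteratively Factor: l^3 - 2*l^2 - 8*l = (l + 2)*(l^2 - 4*l) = l*(l + 2)*(l - 4)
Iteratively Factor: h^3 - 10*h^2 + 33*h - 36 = (h - 4)*(h^2 - 6*h + 9) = (h - 4)*(h - 3)*(h - 3)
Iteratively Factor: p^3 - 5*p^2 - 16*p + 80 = (p - 4)*(p^2 - p - 20) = (p - 4)*(p + 4)*(p - 5)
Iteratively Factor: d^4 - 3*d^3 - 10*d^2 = (d - 5)*(d^3 + 2*d^2) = d*(d - 5)*(d^2 + 2*d) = d*(d - 5)*(d + 2)*(d)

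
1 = 1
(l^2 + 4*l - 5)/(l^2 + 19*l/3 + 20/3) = 3*(l - 1)/(3*l + 4)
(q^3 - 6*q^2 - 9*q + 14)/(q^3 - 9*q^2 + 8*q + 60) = (q^2 - 8*q + 7)/(q^2 - 11*q + 30)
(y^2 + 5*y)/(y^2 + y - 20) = y/(y - 4)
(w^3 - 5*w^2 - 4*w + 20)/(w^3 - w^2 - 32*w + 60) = (w + 2)/(w + 6)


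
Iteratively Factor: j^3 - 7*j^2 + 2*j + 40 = (j - 4)*(j^2 - 3*j - 10) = (j - 4)*(j + 2)*(j - 5)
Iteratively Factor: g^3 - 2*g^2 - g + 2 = (g + 1)*(g^2 - 3*g + 2) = (g - 2)*(g + 1)*(g - 1)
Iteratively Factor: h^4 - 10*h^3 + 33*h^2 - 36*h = (h - 3)*(h^3 - 7*h^2 + 12*h) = (h - 4)*(h - 3)*(h^2 - 3*h) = (h - 4)*(h - 3)^2*(h)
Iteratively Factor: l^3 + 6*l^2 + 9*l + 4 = (l + 1)*(l^2 + 5*l + 4) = (l + 1)^2*(l + 4)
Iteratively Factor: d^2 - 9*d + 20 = (d - 4)*(d - 5)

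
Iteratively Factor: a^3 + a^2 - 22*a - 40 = (a + 4)*(a^2 - 3*a - 10) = (a - 5)*(a + 4)*(a + 2)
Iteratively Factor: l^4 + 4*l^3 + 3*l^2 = (l)*(l^3 + 4*l^2 + 3*l) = l^2*(l^2 + 4*l + 3) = l^2*(l + 1)*(l + 3)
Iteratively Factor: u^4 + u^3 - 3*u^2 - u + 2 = (u + 2)*(u^3 - u^2 - u + 1) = (u + 1)*(u + 2)*(u^2 - 2*u + 1) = (u - 1)*(u + 1)*(u + 2)*(u - 1)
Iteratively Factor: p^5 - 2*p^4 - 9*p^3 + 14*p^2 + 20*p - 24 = (p - 1)*(p^4 - p^3 - 10*p^2 + 4*p + 24) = (p - 1)*(p + 2)*(p^3 - 3*p^2 - 4*p + 12) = (p - 2)*(p - 1)*(p + 2)*(p^2 - p - 6) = (p - 2)*(p - 1)*(p + 2)^2*(p - 3)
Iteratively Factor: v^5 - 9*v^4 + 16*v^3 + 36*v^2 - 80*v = (v - 2)*(v^4 - 7*v^3 + 2*v^2 + 40*v) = v*(v - 2)*(v^3 - 7*v^2 + 2*v + 40) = v*(v - 2)*(v + 2)*(v^2 - 9*v + 20) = v*(v - 5)*(v - 2)*(v + 2)*(v - 4)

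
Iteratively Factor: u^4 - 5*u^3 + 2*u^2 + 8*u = (u - 4)*(u^3 - u^2 - 2*u) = (u - 4)*(u + 1)*(u^2 - 2*u) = (u - 4)*(u - 2)*(u + 1)*(u)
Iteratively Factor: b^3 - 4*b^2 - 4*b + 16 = (b - 4)*(b^2 - 4) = (b - 4)*(b + 2)*(b - 2)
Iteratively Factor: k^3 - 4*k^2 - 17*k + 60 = (k - 5)*(k^2 + k - 12) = (k - 5)*(k - 3)*(k + 4)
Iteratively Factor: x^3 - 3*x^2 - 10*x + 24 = (x + 3)*(x^2 - 6*x + 8) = (x - 2)*(x + 3)*(x - 4)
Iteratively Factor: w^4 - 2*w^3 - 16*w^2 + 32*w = (w + 4)*(w^3 - 6*w^2 + 8*w) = (w - 2)*(w + 4)*(w^2 - 4*w) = (w - 4)*(w - 2)*(w + 4)*(w)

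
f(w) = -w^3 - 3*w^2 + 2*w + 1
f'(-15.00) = -583.00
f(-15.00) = 2671.00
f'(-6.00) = -70.00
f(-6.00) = 97.00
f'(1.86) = -19.54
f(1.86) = -12.09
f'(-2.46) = -1.39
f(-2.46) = -7.19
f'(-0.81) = 4.89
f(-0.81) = -2.06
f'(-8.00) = -142.00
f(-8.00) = 305.00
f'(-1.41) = 4.50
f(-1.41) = -4.98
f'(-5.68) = -60.71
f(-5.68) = 76.10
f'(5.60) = -125.68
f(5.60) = -257.50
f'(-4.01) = -22.18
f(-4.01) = 9.22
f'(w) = -3*w^2 - 6*w + 2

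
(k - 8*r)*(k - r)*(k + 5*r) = k^3 - 4*k^2*r - 37*k*r^2 + 40*r^3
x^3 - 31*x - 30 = (x - 6)*(x + 1)*(x + 5)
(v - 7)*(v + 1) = v^2 - 6*v - 7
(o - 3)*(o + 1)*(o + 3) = o^3 + o^2 - 9*o - 9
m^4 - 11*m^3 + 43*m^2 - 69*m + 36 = (m - 4)*(m - 3)^2*(m - 1)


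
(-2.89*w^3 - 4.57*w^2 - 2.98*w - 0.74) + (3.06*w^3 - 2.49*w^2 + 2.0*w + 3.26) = 0.17*w^3 - 7.06*w^2 - 0.98*w + 2.52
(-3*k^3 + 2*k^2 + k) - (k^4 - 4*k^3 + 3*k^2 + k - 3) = -k^4 + k^3 - k^2 + 3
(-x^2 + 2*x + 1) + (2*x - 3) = -x^2 + 4*x - 2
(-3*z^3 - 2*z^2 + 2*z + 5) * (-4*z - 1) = 12*z^4 + 11*z^3 - 6*z^2 - 22*z - 5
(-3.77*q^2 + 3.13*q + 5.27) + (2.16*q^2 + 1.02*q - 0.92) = -1.61*q^2 + 4.15*q + 4.35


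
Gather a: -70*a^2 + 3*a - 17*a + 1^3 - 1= -70*a^2 - 14*a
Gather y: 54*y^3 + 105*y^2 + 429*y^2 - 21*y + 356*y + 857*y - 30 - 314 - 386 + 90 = 54*y^3 + 534*y^2 + 1192*y - 640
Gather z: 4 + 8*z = 8*z + 4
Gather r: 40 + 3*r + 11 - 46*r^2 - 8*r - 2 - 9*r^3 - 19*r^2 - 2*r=-9*r^3 - 65*r^2 - 7*r + 49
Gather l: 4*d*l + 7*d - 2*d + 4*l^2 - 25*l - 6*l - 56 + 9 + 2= 5*d + 4*l^2 + l*(4*d - 31) - 45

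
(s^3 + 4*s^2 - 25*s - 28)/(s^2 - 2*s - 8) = (s^2 + 8*s + 7)/(s + 2)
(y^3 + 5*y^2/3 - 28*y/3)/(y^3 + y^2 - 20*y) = (y^2 + 5*y/3 - 28/3)/(y^2 + y - 20)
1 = 1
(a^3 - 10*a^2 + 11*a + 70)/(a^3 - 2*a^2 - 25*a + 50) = (a^2 - 5*a - 14)/(a^2 + 3*a - 10)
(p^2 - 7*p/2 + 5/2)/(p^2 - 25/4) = 2*(p - 1)/(2*p + 5)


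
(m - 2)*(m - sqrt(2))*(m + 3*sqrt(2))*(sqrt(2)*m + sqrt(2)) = sqrt(2)*m^4 - sqrt(2)*m^3 + 4*m^3 - 8*sqrt(2)*m^2 - 4*m^2 - 8*m + 6*sqrt(2)*m + 12*sqrt(2)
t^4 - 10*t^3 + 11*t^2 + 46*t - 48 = (t - 8)*(t - 3)*(t - 1)*(t + 2)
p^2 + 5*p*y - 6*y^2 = (p - y)*(p + 6*y)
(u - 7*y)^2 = u^2 - 14*u*y + 49*y^2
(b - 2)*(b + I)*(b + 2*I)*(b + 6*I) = b^4 - 2*b^3 + 9*I*b^3 - 20*b^2 - 18*I*b^2 + 40*b - 12*I*b + 24*I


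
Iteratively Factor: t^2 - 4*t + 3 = (t - 3)*(t - 1)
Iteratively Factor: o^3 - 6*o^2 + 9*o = (o)*(o^2 - 6*o + 9) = o*(o - 3)*(o - 3)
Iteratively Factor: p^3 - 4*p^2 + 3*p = (p)*(p^2 - 4*p + 3) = p*(p - 3)*(p - 1)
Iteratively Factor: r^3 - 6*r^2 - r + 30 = (r - 3)*(r^2 - 3*r - 10) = (r - 5)*(r - 3)*(r + 2)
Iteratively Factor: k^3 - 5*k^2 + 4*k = (k - 1)*(k^2 - 4*k) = (k - 4)*(k - 1)*(k)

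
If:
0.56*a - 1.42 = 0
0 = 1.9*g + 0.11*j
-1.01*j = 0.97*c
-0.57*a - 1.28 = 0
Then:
No Solution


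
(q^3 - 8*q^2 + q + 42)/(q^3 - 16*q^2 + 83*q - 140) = (q^2 - q - 6)/(q^2 - 9*q + 20)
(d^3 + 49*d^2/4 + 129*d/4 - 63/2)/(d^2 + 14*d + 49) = (4*d^2 + 21*d - 18)/(4*(d + 7))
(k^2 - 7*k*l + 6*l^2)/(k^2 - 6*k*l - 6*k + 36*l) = (k - l)/(k - 6)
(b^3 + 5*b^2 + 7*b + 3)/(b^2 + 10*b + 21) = (b^2 + 2*b + 1)/(b + 7)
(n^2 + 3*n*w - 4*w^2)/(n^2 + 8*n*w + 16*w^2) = (n - w)/(n + 4*w)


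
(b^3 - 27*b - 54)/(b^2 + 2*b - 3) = (b^2 - 3*b - 18)/(b - 1)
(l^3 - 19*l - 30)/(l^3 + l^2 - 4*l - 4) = (l^2 - 2*l - 15)/(l^2 - l - 2)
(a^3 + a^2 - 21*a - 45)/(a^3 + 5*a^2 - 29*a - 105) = (a + 3)/(a + 7)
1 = 1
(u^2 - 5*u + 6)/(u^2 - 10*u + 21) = (u - 2)/(u - 7)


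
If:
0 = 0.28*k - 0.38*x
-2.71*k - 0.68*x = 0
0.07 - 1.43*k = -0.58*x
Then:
No Solution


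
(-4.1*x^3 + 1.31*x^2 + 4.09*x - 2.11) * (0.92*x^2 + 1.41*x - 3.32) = -3.772*x^5 - 4.5758*x^4 + 19.2219*x^3 - 0.5235*x^2 - 16.5539*x + 7.0052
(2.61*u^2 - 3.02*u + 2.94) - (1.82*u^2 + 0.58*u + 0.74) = 0.79*u^2 - 3.6*u + 2.2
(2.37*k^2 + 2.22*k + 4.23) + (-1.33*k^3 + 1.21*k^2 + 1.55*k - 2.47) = -1.33*k^3 + 3.58*k^2 + 3.77*k + 1.76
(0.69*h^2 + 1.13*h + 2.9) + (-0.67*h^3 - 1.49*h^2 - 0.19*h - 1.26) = -0.67*h^3 - 0.8*h^2 + 0.94*h + 1.64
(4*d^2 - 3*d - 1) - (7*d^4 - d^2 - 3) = -7*d^4 + 5*d^2 - 3*d + 2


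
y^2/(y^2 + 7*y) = y/(y + 7)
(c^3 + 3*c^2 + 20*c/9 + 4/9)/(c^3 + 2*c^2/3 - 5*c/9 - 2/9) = (3*c^2 + 8*c + 4)/(3*c^2 + c - 2)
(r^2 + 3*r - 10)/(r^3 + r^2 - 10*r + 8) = (r + 5)/(r^2 + 3*r - 4)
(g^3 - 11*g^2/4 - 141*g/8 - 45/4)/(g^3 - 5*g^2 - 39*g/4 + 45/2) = (4*g + 3)/(2*(2*g - 3))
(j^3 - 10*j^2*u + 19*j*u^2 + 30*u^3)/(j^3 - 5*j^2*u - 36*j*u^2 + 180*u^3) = (j + u)/(j + 6*u)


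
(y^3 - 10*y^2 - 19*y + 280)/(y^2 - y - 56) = (y^2 - 2*y - 35)/(y + 7)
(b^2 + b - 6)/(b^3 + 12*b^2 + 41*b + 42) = (b - 2)/(b^2 + 9*b + 14)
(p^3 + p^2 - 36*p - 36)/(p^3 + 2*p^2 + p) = (p^2 - 36)/(p*(p + 1))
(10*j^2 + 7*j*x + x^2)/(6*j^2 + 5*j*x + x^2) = (5*j + x)/(3*j + x)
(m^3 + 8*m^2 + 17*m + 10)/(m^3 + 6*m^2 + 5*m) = (m + 2)/m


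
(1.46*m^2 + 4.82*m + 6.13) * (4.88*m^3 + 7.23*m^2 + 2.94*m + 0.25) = 7.1248*m^5 + 34.0774*m^4 + 69.0554*m^3 + 58.8557*m^2 + 19.2272*m + 1.5325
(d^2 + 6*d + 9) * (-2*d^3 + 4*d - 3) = -2*d^5 - 12*d^4 - 14*d^3 + 21*d^2 + 18*d - 27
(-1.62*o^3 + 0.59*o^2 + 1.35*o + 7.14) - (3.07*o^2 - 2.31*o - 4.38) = -1.62*o^3 - 2.48*o^2 + 3.66*o + 11.52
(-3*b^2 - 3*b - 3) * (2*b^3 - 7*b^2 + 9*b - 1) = -6*b^5 + 15*b^4 - 12*b^3 - 3*b^2 - 24*b + 3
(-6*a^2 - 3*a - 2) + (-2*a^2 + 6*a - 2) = -8*a^2 + 3*a - 4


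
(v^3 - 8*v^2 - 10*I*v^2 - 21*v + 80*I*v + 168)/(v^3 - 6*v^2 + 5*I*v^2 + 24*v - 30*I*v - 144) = (v^2 + v*(-8 - 7*I) + 56*I)/(v^2 + v*(-6 + 8*I) - 48*I)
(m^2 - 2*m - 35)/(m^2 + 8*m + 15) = (m - 7)/(m + 3)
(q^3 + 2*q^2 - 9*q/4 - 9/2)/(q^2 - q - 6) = (q^2 - 9/4)/(q - 3)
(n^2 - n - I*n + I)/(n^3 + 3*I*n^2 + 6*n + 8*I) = (n^2 - n - I*n + I)/(n^3 + 3*I*n^2 + 6*n + 8*I)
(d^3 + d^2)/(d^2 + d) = d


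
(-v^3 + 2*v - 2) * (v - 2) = -v^4 + 2*v^3 + 2*v^2 - 6*v + 4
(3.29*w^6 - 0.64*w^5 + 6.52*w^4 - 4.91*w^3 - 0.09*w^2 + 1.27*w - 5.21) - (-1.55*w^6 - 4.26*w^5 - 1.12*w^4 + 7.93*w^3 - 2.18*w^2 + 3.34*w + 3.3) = 4.84*w^6 + 3.62*w^5 + 7.64*w^4 - 12.84*w^3 + 2.09*w^2 - 2.07*w - 8.51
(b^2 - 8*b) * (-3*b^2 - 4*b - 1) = -3*b^4 + 20*b^3 + 31*b^2 + 8*b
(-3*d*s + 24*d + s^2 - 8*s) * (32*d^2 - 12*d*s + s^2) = -96*d^3*s + 768*d^3 + 68*d^2*s^2 - 544*d^2*s - 15*d*s^3 + 120*d*s^2 + s^4 - 8*s^3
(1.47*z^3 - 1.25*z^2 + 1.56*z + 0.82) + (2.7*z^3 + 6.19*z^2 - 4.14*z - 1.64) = 4.17*z^3 + 4.94*z^2 - 2.58*z - 0.82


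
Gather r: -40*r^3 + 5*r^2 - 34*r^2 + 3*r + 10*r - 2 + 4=-40*r^3 - 29*r^2 + 13*r + 2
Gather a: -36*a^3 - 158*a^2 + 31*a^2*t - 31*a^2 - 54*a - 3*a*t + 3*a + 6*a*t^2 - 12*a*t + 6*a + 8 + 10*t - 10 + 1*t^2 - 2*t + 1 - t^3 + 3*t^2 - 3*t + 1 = -36*a^3 + a^2*(31*t - 189) + a*(6*t^2 - 15*t - 45) - t^3 + 4*t^2 + 5*t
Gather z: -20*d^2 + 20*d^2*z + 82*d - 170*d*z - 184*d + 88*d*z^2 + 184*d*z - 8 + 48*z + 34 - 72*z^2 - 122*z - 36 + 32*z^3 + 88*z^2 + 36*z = -20*d^2 - 102*d + 32*z^3 + z^2*(88*d + 16) + z*(20*d^2 + 14*d - 38) - 10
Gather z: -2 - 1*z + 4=2 - z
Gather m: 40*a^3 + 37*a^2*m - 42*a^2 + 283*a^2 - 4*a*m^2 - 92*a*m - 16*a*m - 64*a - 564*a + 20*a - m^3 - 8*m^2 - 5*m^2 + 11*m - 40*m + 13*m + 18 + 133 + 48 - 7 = 40*a^3 + 241*a^2 - 608*a - m^3 + m^2*(-4*a - 13) + m*(37*a^2 - 108*a - 16) + 192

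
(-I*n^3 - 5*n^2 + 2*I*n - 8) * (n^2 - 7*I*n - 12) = -I*n^5 - 12*n^4 + 49*I*n^3 + 66*n^2 + 32*I*n + 96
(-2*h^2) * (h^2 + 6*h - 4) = -2*h^4 - 12*h^3 + 8*h^2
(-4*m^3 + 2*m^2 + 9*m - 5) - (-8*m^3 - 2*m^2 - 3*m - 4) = 4*m^3 + 4*m^2 + 12*m - 1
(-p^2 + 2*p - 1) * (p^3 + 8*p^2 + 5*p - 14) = -p^5 - 6*p^4 + 10*p^3 + 16*p^2 - 33*p + 14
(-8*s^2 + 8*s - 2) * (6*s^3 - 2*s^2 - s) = -48*s^5 + 64*s^4 - 20*s^3 - 4*s^2 + 2*s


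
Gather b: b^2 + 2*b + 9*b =b^2 + 11*b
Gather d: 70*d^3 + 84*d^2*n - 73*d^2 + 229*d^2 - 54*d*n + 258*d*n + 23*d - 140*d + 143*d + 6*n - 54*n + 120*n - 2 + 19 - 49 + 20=70*d^3 + d^2*(84*n + 156) + d*(204*n + 26) + 72*n - 12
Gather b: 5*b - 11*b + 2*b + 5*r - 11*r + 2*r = -4*b - 4*r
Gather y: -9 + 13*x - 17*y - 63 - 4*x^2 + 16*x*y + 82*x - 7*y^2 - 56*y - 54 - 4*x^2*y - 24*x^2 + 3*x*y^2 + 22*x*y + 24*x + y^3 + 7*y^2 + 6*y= -28*x^2 + 3*x*y^2 + 119*x + y^3 + y*(-4*x^2 + 38*x - 67) - 126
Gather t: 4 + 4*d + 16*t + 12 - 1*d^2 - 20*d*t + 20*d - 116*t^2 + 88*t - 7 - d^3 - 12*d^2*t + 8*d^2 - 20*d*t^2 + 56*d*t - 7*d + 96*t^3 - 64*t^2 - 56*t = -d^3 + 7*d^2 + 17*d + 96*t^3 + t^2*(-20*d - 180) + t*(-12*d^2 + 36*d + 48) + 9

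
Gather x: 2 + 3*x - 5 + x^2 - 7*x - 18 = x^2 - 4*x - 21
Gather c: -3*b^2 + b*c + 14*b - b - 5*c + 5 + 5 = -3*b^2 + 13*b + c*(b - 5) + 10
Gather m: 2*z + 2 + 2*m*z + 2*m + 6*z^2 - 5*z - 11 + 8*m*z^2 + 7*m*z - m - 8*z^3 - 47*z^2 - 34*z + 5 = m*(8*z^2 + 9*z + 1) - 8*z^3 - 41*z^2 - 37*z - 4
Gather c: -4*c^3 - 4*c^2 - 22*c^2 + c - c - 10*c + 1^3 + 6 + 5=-4*c^3 - 26*c^2 - 10*c + 12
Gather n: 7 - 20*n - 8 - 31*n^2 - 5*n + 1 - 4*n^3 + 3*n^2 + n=-4*n^3 - 28*n^2 - 24*n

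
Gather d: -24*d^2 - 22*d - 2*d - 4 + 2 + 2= -24*d^2 - 24*d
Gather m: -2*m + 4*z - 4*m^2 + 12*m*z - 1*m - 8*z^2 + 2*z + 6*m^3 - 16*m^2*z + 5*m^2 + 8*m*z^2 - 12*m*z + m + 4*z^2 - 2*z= 6*m^3 + m^2*(1 - 16*z) + m*(8*z^2 - 2) - 4*z^2 + 4*z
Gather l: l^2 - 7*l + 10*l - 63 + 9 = l^2 + 3*l - 54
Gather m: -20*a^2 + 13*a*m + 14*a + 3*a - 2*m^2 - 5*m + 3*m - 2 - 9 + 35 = -20*a^2 + 17*a - 2*m^2 + m*(13*a - 2) + 24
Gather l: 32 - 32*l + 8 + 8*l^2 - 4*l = 8*l^2 - 36*l + 40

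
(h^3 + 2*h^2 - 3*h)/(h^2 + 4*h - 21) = h*(h^2 + 2*h - 3)/(h^2 + 4*h - 21)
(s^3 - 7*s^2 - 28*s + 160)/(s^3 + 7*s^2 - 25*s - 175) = (s^2 - 12*s + 32)/(s^2 + 2*s - 35)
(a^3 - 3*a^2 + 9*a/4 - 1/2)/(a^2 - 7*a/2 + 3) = (4*a^2 - 4*a + 1)/(2*(2*a - 3))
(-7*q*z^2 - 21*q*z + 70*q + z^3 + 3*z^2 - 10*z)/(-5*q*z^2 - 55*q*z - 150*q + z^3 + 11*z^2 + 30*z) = (-7*q*z + 14*q + z^2 - 2*z)/(-5*q*z - 30*q + z^2 + 6*z)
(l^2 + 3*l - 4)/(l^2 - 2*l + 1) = (l + 4)/(l - 1)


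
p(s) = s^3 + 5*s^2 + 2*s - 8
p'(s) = 3*s^2 + 10*s + 2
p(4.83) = 230.98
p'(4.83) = 120.29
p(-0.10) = -8.15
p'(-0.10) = 1.03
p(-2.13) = 0.76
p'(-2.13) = -5.69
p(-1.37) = -3.93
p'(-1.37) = -6.07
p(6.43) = 477.43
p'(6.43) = 190.33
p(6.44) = 479.34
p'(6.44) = 190.82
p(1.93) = 21.67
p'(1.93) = 32.47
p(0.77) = -3.04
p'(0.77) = 11.48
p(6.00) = 400.00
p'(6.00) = 170.00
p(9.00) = 1144.00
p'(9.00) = 335.00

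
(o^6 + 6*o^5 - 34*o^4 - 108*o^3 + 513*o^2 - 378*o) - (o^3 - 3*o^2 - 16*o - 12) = o^6 + 6*o^5 - 34*o^4 - 109*o^3 + 516*o^2 - 362*o + 12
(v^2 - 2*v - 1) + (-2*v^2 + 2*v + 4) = 3 - v^2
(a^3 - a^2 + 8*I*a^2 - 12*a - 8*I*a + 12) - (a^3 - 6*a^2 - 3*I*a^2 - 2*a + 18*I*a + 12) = 5*a^2 + 11*I*a^2 - 10*a - 26*I*a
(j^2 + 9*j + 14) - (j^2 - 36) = 9*j + 50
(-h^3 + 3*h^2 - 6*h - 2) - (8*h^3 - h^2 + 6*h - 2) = -9*h^3 + 4*h^2 - 12*h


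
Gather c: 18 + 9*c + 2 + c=10*c + 20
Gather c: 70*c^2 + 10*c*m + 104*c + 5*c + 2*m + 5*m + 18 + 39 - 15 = 70*c^2 + c*(10*m + 109) + 7*m + 42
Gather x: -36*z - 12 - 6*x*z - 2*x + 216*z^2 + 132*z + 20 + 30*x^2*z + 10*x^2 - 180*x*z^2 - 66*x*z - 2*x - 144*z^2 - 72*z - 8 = x^2*(30*z + 10) + x*(-180*z^2 - 72*z - 4) + 72*z^2 + 24*z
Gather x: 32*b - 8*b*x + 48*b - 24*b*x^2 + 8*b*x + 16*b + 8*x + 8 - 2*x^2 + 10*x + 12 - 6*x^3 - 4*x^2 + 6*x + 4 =96*b - 6*x^3 + x^2*(-24*b - 6) + 24*x + 24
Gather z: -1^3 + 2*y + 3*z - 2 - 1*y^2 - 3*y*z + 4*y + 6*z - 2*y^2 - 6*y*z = -3*y^2 + 6*y + z*(9 - 9*y) - 3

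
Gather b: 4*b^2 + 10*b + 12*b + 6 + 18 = 4*b^2 + 22*b + 24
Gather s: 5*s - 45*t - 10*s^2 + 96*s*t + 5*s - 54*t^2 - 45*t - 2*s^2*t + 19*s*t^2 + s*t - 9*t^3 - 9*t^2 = s^2*(-2*t - 10) + s*(19*t^2 + 97*t + 10) - 9*t^3 - 63*t^2 - 90*t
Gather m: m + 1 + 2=m + 3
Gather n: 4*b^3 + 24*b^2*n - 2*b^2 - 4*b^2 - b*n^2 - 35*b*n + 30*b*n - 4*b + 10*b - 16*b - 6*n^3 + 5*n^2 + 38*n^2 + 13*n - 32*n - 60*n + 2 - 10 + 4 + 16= 4*b^3 - 6*b^2 - 10*b - 6*n^3 + n^2*(43 - b) + n*(24*b^2 - 5*b - 79) + 12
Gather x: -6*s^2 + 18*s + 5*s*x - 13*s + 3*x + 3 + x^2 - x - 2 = -6*s^2 + 5*s + x^2 + x*(5*s + 2) + 1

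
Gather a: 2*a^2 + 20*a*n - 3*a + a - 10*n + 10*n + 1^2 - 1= 2*a^2 + a*(20*n - 2)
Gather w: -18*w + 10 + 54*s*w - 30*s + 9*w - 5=-30*s + w*(54*s - 9) + 5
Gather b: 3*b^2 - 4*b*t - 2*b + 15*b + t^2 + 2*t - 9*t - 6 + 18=3*b^2 + b*(13 - 4*t) + t^2 - 7*t + 12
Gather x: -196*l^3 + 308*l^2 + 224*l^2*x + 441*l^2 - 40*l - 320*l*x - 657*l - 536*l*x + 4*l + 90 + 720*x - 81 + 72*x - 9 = -196*l^3 + 749*l^2 - 693*l + x*(224*l^2 - 856*l + 792)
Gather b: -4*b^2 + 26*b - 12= -4*b^2 + 26*b - 12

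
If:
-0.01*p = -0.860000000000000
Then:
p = 86.00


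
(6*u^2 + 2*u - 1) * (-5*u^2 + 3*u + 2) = -30*u^4 + 8*u^3 + 23*u^2 + u - 2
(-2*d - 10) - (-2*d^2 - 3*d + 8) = 2*d^2 + d - 18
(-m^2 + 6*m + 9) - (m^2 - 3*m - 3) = -2*m^2 + 9*m + 12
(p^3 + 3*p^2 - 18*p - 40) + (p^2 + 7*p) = p^3 + 4*p^2 - 11*p - 40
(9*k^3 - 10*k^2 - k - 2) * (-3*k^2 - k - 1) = -27*k^5 + 21*k^4 + 4*k^3 + 17*k^2 + 3*k + 2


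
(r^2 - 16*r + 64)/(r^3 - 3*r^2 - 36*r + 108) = (r^2 - 16*r + 64)/(r^3 - 3*r^2 - 36*r + 108)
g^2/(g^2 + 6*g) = g/(g + 6)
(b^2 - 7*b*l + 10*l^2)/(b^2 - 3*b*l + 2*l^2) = (b - 5*l)/(b - l)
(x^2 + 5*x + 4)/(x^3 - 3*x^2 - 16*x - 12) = (x + 4)/(x^2 - 4*x - 12)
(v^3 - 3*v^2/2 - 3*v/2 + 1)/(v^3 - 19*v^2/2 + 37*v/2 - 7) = (v + 1)/(v - 7)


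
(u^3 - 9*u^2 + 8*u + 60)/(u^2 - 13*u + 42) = (u^2 - 3*u - 10)/(u - 7)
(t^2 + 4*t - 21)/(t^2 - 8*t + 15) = (t + 7)/(t - 5)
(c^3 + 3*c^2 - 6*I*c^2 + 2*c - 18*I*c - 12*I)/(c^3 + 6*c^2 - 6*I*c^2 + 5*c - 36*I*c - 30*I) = (c + 2)/(c + 5)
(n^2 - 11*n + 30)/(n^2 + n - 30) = (n - 6)/(n + 6)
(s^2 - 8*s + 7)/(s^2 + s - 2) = (s - 7)/(s + 2)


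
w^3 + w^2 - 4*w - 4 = (w - 2)*(w + 1)*(w + 2)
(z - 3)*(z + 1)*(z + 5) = z^3 + 3*z^2 - 13*z - 15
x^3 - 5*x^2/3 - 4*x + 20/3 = (x - 2)*(x - 5/3)*(x + 2)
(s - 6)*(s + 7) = s^2 + s - 42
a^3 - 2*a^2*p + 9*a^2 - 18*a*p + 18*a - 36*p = (a + 3)*(a + 6)*(a - 2*p)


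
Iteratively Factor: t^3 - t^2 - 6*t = (t - 3)*(t^2 + 2*t) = (t - 3)*(t + 2)*(t)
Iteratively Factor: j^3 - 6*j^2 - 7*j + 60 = (j + 3)*(j^2 - 9*j + 20) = (j - 5)*(j + 3)*(j - 4)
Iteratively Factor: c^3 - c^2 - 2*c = (c - 2)*(c^2 + c) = (c - 2)*(c + 1)*(c)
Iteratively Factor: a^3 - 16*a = (a + 4)*(a^2 - 4*a) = a*(a + 4)*(a - 4)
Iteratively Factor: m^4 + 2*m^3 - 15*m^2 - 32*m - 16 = (m + 4)*(m^3 - 2*m^2 - 7*m - 4) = (m - 4)*(m + 4)*(m^2 + 2*m + 1) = (m - 4)*(m + 1)*(m + 4)*(m + 1)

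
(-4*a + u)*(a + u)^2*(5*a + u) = -20*a^4 - 39*a^3*u - 17*a^2*u^2 + 3*a*u^3 + u^4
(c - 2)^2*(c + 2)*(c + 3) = c^4 + c^3 - 10*c^2 - 4*c + 24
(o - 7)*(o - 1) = o^2 - 8*o + 7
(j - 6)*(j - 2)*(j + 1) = j^3 - 7*j^2 + 4*j + 12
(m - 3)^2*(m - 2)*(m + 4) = m^4 - 4*m^3 - 11*m^2 + 66*m - 72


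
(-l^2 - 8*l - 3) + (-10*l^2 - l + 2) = -11*l^2 - 9*l - 1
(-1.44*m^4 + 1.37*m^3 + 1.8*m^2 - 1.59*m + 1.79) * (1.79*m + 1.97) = -2.5776*m^5 - 0.3845*m^4 + 5.9209*m^3 + 0.6999*m^2 + 0.0717999999999996*m + 3.5263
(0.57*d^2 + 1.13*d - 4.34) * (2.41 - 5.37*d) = -3.0609*d^3 - 4.6944*d^2 + 26.0291*d - 10.4594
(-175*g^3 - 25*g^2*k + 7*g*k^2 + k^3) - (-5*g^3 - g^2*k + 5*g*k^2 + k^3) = -170*g^3 - 24*g^2*k + 2*g*k^2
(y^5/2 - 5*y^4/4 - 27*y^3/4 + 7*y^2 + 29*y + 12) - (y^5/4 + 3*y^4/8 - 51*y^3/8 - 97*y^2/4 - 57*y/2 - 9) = y^5/4 - 13*y^4/8 - 3*y^3/8 + 125*y^2/4 + 115*y/2 + 21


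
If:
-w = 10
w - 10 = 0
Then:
No Solution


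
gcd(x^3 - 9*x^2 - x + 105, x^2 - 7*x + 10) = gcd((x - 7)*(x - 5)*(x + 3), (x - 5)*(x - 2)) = x - 5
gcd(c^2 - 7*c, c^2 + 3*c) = c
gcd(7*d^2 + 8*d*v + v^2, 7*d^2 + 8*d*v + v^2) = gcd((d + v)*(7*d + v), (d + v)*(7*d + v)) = 7*d^2 + 8*d*v + v^2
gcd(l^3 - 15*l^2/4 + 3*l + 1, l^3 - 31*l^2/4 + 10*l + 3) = l^2 - 7*l/4 - 1/2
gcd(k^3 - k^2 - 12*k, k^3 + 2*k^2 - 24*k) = k^2 - 4*k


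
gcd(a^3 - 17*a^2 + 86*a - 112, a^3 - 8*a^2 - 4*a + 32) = a^2 - 10*a + 16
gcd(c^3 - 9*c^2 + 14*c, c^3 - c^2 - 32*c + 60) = c - 2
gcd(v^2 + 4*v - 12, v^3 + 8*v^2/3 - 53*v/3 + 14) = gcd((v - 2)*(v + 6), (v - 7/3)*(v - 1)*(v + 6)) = v + 6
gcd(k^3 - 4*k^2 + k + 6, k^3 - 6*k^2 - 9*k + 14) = 1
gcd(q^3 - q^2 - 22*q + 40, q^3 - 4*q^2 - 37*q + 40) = q + 5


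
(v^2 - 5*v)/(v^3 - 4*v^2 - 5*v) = 1/(v + 1)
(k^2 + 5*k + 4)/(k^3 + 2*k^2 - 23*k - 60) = (k + 1)/(k^2 - 2*k - 15)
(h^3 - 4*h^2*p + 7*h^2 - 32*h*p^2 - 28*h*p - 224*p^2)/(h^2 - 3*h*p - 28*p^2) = (-h^2 + 8*h*p - 7*h + 56*p)/(-h + 7*p)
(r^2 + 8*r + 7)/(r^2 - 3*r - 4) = (r + 7)/(r - 4)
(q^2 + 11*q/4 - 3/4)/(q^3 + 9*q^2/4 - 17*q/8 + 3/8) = 2/(2*q - 1)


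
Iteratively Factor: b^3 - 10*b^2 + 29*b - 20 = (b - 1)*(b^2 - 9*b + 20) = (b - 4)*(b - 1)*(b - 5)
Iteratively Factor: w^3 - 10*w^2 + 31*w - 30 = (w - 5)*(w^2 - 5*w + 6) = (w - 5)*(w - 3)*(w - 2)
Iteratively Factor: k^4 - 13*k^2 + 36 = (k - 3)*(k^3 + 3*k^2 - 4*k - 12) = (k - 3)*(k + 2)*(k^2 + k - 6) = (k - 3)*(k - 2)*(k + 2)*(k + 3)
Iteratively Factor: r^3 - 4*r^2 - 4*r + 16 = (r + 2)*(r^2 - 6*r + 8) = (r - 2)*(r + 2)*(r - 4)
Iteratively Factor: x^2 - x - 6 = (x - 3)*(x + 2)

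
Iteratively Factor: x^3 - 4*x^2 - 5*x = (x + 1)*(x^2 - 5*x) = x*(x + 1)*(x - 5)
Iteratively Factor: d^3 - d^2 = (d)*(d^2 - d) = d*(d - 1)*(d)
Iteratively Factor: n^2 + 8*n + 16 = (n + 4)*(n + 4)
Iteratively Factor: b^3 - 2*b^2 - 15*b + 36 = (b - 3)*(b^2 + b - 12) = (b - 3)*(b + 4)*(b - 3)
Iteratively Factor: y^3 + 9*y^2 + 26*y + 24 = (y + 4)*(y^2 + 5*y + 6) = (y + 2)*(y + 4)*(y + 3)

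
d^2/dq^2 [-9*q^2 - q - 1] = -18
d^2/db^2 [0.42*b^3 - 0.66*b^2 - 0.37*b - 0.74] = 2.52*b - 1.32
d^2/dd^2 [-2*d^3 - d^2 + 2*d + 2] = -12*d - 2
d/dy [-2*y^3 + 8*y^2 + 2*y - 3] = -6*y^2 + 16*y + 2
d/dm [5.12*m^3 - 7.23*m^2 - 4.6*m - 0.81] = 15.36*m^2 - 14.46*m - 4.6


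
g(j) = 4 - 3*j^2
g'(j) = -6*j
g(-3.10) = -24.83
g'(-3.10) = 18.60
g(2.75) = -18.69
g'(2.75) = -16.50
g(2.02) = -8.24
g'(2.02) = -12.12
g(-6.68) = -129.87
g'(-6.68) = 40.08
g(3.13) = -25.39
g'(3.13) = -18.78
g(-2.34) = -12.43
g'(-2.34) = 14.04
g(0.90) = 1.57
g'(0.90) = -5.40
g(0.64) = 2.77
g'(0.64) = -3.84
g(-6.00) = -104.00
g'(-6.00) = 36.00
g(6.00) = -104.00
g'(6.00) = -36.00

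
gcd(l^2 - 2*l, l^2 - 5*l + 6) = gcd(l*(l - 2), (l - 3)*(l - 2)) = l - 2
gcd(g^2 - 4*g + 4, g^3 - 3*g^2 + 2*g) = g - 2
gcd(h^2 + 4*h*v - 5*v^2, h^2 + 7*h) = 1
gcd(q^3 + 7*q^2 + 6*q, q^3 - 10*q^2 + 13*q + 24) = q + 1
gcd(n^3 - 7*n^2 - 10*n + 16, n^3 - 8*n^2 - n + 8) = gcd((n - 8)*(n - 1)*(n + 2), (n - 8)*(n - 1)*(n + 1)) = n^2 - 9*n + 8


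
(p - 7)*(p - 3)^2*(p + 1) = p^4 - 12*p^3 + 38*p^2 - 12*p - 63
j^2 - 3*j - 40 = (j - 8)*(j + 5)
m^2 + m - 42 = (m - 6)*(m + 7)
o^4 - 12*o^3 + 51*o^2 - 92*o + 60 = (o - 5)*(o - 3)*(o - 2)^2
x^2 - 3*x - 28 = (x - 7)*(x + 4)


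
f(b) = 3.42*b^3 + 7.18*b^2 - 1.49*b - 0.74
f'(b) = 10.26*b^2 + 14.36*b - 1.49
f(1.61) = 29.74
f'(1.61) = 48.22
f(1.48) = 23.87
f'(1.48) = 42.24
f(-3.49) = -53.47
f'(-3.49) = 73.36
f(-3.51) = -54.94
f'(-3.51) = 74.51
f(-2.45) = -4.29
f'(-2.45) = 24.91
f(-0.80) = 3.30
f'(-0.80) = -6.41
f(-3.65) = -65.95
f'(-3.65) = 82.78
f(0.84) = 5.10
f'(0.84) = 17.81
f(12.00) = 6925.06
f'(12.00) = 1648.27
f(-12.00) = -4858.70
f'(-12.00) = 1303.63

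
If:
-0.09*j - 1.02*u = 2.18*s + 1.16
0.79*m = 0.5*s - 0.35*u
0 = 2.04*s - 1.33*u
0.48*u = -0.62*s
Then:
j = -12.89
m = 0.00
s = 0.00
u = 0.00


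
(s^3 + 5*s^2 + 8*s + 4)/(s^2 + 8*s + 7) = (s^2 + 4*s + 4)/(s + 7)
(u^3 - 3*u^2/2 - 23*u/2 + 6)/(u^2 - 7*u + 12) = (2*u^2 + 5*u - 3)/(2*(u - 3))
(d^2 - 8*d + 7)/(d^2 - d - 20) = (-d^2 + 8*d - 7)/(-d^2 + d + 20)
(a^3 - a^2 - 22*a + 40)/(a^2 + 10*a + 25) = (a^2 - 6*a + 8)/(a + 5)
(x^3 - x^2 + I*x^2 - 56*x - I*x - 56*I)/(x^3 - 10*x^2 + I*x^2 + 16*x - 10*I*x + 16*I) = (x + 7)/(x - 2)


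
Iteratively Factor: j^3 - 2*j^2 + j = (j)*(j^2 - 2*j + 1) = j*(j - 1)*(j - 1)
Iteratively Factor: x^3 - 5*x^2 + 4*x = (x - 1)*(x^2 - 4*x) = x*(x - 1)*(x - 4)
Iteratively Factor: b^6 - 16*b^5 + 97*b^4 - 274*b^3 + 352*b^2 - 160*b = (b)*(b^5 - 16*b^4 + 97*b^3 - 274*b^2 + 352*b - 160) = b*(b - 1)*(b^4 - 15*b^3 + 82*b^2 - 192*b + 160) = b*(b - 4)*(b - 1)*(b^3 - 11*b^2 + 38*b - 40) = b*(b - 4)^2*(b - 1)*(b^2 - 7*b + 10) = b*(b - 4)^2*(b - 2)*(b - 1)*(b - 5)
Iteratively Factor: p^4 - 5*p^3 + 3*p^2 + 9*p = (p - 3)*(p^3 - 2*p^2 - 3*p) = (p - 3)^2*(p^2 + p) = (p - 3)^2*(p + 1)*(p)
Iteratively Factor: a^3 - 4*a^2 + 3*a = (a)*(a^2 - 4*a + 3) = a*(a - 1)*(a - 3)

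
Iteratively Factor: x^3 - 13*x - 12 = (x + 1)*(x^2 - x - 12) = (x + 1)*(x + 3)*(x - 4)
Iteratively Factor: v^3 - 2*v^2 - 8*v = (v + 2)*(v^2 - 4*v) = (v - 4)*(v + 2)*(v)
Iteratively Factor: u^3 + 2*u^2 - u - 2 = (u - 1)*(u^2 + 3*u + 2) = (u - 1)*(u + 1)*(u + 2)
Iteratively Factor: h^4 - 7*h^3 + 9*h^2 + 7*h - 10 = (h - 1)*(h^3 - 6*h^2 + 3*h + 10) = (h - 1)*(h + 1)*(h^2 - 7*h + 10) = (h - 2)*(h - 1)*(h + 1)*(h - 5)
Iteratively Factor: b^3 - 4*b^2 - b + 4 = (b - 4)*(b^2 - 1) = (b - 4)*(b - 1)*(b + 1)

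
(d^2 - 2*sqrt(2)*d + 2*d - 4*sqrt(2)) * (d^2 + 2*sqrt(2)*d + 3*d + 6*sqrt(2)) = d^4 + 5*d^3 - 2*d^2 - 40*d - 48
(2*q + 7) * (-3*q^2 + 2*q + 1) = -6*q^3 - 17*q^2 + 16*q + 7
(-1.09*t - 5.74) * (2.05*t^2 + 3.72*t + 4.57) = -2.2345*t^3 - 15.8218*t^2 - 26.3341*t - 26.2318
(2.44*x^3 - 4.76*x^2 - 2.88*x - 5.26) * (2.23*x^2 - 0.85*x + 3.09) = 5.4412*x^5 - 12.6888*x^4 + 5.1632*x^3 - 23.9902*x^2 - 4.4282*x - 16.2534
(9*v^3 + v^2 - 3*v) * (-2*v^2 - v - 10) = -18*v^5 - 11*v^4 - 85*v^3 - 7*v^2 + 30*v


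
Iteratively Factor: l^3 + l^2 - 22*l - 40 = (l + 2)*(l^2 - l - 20) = (l - 5)*(l + 2)*(l + 4)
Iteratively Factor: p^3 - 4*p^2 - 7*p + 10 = (p - 5)*(p^2 + p - 2) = (p - 5)*(p - 1)*(p + 2)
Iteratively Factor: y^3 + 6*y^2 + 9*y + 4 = (y + 4)*(y^2 + 2*y + 1) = (y + 1)*(y + 4)*(y + 1)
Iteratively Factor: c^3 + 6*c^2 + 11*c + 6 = (c + 1)*(c^2 + 5*c + 6) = (c + 1)*(c + 3)*(c + 2)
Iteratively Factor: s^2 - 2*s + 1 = (s - 1)*(s - 1)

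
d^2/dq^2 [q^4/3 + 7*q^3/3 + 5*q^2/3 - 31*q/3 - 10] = 4*q^2 + 14*q + 10/3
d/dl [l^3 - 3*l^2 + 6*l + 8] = 3*l^2 - 6*l + 6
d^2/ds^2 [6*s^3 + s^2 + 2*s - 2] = 36*s + 2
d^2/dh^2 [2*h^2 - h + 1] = 4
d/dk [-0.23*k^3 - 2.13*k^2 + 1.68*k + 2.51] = -0.69*k^2 - 4.26*k + 1.68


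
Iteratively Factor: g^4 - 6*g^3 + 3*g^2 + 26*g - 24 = (g + 2)*(g^3 - 8*g^2 + 19*g - 12) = (g - 1)*(g + 2)*(g^2 - 7*g + 12) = (g - 4)*(g - 1)*(g + 2)*(g - 3)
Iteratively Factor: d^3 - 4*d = (d)*(d^2 - 4) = d*(d + 2)*(d - 2)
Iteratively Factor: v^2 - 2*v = (v)*(v - 2)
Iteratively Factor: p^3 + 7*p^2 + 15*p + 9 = (p + 3)*(p^2 + 4*p + 3) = (p + 3)^2*(p + 1)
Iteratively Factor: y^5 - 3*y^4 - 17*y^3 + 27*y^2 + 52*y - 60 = (y - 2)*(y^4 - y^3 - 19*y^2 - 11*y + 30) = (y - 5)*(y - 2)*(y^3 + 4*y^2 + y - 6) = (y - 5)*(y - 2)*(y + 3)*(y^2 + y - 2) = (y - 5)*(y - 2)*(y - 1)*(y + 3)*(y + 2)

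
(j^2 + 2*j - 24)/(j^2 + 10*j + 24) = (j - 4)/(j + 4)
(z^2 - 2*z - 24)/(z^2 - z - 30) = (z + 4)/(z + 5)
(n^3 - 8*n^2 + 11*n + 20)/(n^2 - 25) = (n^2 - 3*n - 4)/(n + 5)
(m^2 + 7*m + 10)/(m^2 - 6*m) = (m^2 + 7*m + 10)/(m*(m - 6))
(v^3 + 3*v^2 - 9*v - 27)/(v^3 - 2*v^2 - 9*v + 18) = (v + 3)/(v - 2)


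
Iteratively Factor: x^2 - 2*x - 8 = (x + 2)*(x - 4)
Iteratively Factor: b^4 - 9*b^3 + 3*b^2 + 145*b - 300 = (b - 3)*(b^3 - 6*b^2 - 15*b + 100) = (b - 5)*(b - 3)*(b^2 - b - 20) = (b - 5)*(b - 3)*(b + 4)*(b - 5)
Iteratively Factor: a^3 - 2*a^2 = (a)*(a^2 - 2*a) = a*(a - 2)*(a)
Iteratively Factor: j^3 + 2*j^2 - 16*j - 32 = (j + 2)*(j^2 - 16) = (j + 2)*(j + 4)*(j - 4)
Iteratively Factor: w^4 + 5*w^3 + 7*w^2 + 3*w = (w)*(w^3 + 5*w^2 + 7*w + 3) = w*(w + 1)*(w^2 + 4*w + 3) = w*(w + 1)*(w + 3)*(w + 1)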